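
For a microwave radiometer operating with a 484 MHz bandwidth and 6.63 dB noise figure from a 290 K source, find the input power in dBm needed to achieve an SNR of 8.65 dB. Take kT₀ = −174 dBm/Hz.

−71.9 dBm

Sensitivity = −174 + 10 log₁₀(B) + NF + SNR_min
= −174 + 86.85 + 6.63 + 8.65
= −71.87 dBm → −71.9 dBm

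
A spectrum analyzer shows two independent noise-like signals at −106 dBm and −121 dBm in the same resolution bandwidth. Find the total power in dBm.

−105.9 dBm

Convert to linear, add, convert back:
P₁ = 2.51×10⁻¹⁴ W, P₂ = 7.94×10⁻¹⁶ W
P_tot = 2.59×10⁻¹⁴ W → 10 log₁₀(P_tot / 10⁻³) = −105.9 dBm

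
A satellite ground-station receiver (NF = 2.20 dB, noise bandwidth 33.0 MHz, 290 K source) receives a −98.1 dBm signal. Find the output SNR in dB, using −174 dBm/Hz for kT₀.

−1.5 dB

Noise floor: N = −174 + 10 log₁₀(B) + NF
10 log₁₀(3.30×10⁷) = 75.19 dB
N = −174 + 75.19 + 2.20 = −96.61 dBm
SNR = P_sig − N = −98.1 − (−96.61) = −1.49 dB → −1.5 dB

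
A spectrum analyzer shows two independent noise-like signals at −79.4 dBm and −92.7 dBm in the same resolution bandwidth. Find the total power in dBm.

Convert to linear, add, convert back:
P₁ = 1.15×10⁻¹¹ W, P₂ = 5.37×10⁻¹³ W
P_tot = 1.20×10⁻¹¹ W → 10 log₁₀(P_tot / 10⁻³) = −79.2 dBm

−79.2 dBm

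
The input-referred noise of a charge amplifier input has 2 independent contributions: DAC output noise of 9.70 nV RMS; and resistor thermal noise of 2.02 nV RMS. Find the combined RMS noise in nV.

9.91 nV

Uncorrelated sources add in power (mean-square): V_tot = √(ΣV_i²)
V_tot = √[(9.70×10⁻⁹)² + (2.02×10⁻⁹)²] = 9.91×10⁻⁹ V = 9.91 nV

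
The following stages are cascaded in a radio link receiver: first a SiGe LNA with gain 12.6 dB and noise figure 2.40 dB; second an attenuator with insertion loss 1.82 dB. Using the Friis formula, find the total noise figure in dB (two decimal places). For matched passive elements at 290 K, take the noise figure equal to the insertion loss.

Convert to linear (a loss of L dB is a gain of −L dB): F_i = 10^(NF_i/10), G_i = 10^(G_i,dB/10)
  Stage 1: F_1 = 10^(2.40/10) = 1.738, G_1 = 10^(12.6/10) = 18.20
  Stage 2: F_2 = 10^(1.82/10) = 1.521, G_2 = 10^(−1.82/10) = 0.6577
Friis cascade:
  F = 1.738 + (1.521 − 1)/18.20 = 1.766
NF = 10 log₁₀(1.766) = 2.47 dB

2.47 dB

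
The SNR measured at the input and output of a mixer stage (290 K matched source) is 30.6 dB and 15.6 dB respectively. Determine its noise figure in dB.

NF (dB) = SNR_in(dB) − SNR_out(dB) when the source is at T₀
NF = 30.6 − 15.6 = 15.0 dB

15.0 dB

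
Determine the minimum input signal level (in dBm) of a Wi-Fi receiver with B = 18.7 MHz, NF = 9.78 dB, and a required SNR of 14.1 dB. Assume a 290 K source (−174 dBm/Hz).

Sensitivity = −174 + 10 log₁₀(B) + NF + SNR_min
= −174 + 72.72 + 9.78 + 14.1
= −77.40 dBm → −77.4 dBm

−77.4 dBm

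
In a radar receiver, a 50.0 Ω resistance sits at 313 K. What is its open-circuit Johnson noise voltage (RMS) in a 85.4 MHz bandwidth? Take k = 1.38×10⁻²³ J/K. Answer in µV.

V_n = √(4kTRB)
4kTRB = 4 × 1.38×10⁻²³ × 313 × 5.00×10¹ × 8.54×10⁷ = 7.38×10⁻¹¹ V²
V_n = √(7.38×10⁻¹¹) = 8.59×10⁻⁶ V = 8.59 µV

8.59 µV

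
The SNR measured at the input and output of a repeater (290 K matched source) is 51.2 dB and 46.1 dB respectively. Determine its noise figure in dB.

5.1 dB

NF (dB) = SNR_in(dB) − SNR_out(dB) when the source is at T₀
NF = 51.2 − 46.1 = 5.1 dB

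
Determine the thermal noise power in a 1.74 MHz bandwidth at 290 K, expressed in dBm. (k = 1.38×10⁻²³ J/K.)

−111.6 dBm

P_n = kTB = 1.38×10⁻²³ × 290 × 1.74×10⁶ = 6.96×10⁻¹⁵ W
In dBm: 10 log₁₀(6.96×10⁻¹⁵ / 10⁻³) = −111.6 dBm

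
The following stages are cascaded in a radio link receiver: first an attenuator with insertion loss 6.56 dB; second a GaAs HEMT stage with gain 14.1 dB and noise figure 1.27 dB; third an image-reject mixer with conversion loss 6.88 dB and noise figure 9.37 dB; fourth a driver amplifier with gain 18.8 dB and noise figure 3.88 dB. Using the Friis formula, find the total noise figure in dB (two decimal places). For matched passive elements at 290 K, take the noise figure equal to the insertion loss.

Convert to linear (a loss of L dB is a gain of −L dB): F_i = 10^(NF_i/10), G_i = 10^(G_i,dB/10)
  Stage 1: F_1 = 10^(6.56/10) = 4.529, G_1 = 10^(−6.56/10) = 0.2208
  Stage 2: F_2 = 10^(1.27/10) = 1.340, G_2 = 10^(14.1/10) = 25.70
  Stage 3: F_3 = 10^(9.37/10) = 8.650, G_3 = 10^(−6.88/10) = 0.2051
  Stage 4: F_4 = 10^(3.88/10) = 2.443, G_4 = 10^(18.8/10) = 75.86
Friis cascade:
  F = 4.529 + (1.340 − 1)/0.2208 + (8.650 − 1)/5.675 + (2.443 − 1)/1.164 = 8.655
NF = 10 log₁₀(8.655) = 9.37 dB

9.37 dB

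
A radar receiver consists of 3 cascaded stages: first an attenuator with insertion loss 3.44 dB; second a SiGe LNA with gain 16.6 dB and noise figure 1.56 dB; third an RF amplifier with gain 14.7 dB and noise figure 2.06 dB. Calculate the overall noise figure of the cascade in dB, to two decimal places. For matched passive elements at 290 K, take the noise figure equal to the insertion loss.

Convert to linear (a loss of L dB is a gain of −L dB): F_i = 10^(NF_i/10), G_i = 10^(G_i,dB/10)
  Stage 1: F_1 = 10^(3.44/10) = 2.208, G_1 = 10^(−3.44/10) = 0.4529
  Stage 2: F_2 = 10^(1.56/10) = 1.432, G_2 = 10^(16.6/10) = 45.71
  Stage 3: F_3 = 10^(2.06/10) = 1.607, G_3 = 10^(14.7/10) = 29.51
Friis cascade:
  F = 2.208 + (1.432 − 1)/0.4529 + (1.607 − 1)/20.70 = 3.192
NF = 10 log₁₀(3.192) = 5.04 dB

5.04 dB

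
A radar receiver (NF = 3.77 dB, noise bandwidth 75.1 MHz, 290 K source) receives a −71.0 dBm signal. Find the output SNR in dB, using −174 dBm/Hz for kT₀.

20.5 dB

Noise floor: N = −174 + 10 log₁₀(B) + NF
10 log₁₀(7.51×10⁷) = 78.76 dB
N = −174 + 78.76 + 3.77 = −91.47 dBm
SNR = P_sig − N = −71.0 − (−91.47) = 20.47 dB → 20.5 dB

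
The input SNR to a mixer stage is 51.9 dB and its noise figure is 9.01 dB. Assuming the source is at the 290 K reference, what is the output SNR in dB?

42.89 dB

By definition F = SNR_in/SNR_out, so in dB: SNR_out = SNR_in − NF
SNR_out = 51.9 − 9.01 = 42.89 dB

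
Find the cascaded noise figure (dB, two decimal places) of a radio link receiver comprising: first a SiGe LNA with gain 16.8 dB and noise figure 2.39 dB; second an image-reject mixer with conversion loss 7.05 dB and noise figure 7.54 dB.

2.63 dB

Convert to linear (a loss of L dB is a gain of −L dB): F_i = 10^(NF_i/10), G_i = 10^(G_i,dB/10)
  Stage 1: F_1 = 10^(2.39/10) = 1.734, G_1 = 10^(16.8/10) = 47.86
  Stage 2: F_2 = 10^(7.54/10) = 5.675, G_2 = 10^(−7.05/10) = 0.1972
Friis cascade:
  F = 1.734 + (5.675 − 1)/47.86 = 1.831
NF = 10 log₁₀(1.831) = 2.63 dB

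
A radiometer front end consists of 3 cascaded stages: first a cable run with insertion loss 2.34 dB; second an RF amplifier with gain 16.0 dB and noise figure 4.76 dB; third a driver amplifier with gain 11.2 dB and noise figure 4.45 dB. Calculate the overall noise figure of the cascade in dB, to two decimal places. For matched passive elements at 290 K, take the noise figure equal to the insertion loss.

Convert to linear (a loss of L dB is a gain of −L dB): F_i = 10^(NF_i/10), G_i = 10^(G_i,dB/10)
  Stage 1: F_1 = 10^(2.34/10) = 1.714, G_1 = 10^(−2.34/10) = 0.5834
  Stage 2: F_2 = 10^(4.76/10) = 2.992, G_2 = 10^(16.0/10) = 39.81
  Stage 3: F_3 = 10^(4.45/10) = 2.786, G_3 = 10^(11.2/10) = 13.18
Friis cascade:
  F = 1.714 + (2.992 − 1)/0.5834 + (2.786 − 1)/23.23 = 5.206
NF = 10 log₁₀(5.206) = 7.16 dB

7.16 dB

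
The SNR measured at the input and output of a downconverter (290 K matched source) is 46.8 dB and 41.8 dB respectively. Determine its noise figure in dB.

NF (dB) = SNR_in(dB) − SNR_out(dB) when the source is at T₀
NF = 46.8 − 41.8 = 5.0 dB

5.0 dB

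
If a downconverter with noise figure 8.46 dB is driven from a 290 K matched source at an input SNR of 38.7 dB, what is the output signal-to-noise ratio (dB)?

By definition F = SNR_in/SNR_out, so in dB: SNR_out = SNR_in − NF
SNR_out = 38.7 − 8.46 = 30.24 dB

30.24 dB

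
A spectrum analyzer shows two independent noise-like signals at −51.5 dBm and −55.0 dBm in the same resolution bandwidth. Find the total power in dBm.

−49.9 dBm

Convert to linear, add, convert back:
P₁ = 7.08×10⁻⁹ W, P₂ = 3.16×10⁻⁹ W
P_tot = 1.02×10⁻⁸ W → 10 log₁₀(P_tot / 10⁻³) = −49.9 dBm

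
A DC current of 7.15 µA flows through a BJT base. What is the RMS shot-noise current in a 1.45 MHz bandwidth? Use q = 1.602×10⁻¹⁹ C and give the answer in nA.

1.82 nA

I_n = √(2qI·B)
2qI·B = 2 × 1.602×10⁻¹⁹ × 7.15×10⁻⁶ × 1.45×10⁶ = 3.32×10⁻¹⁸ A²
I_n = √(3.32×10⁻¹⁸) = 1.82×10⁻⁹ A = 1.82 nA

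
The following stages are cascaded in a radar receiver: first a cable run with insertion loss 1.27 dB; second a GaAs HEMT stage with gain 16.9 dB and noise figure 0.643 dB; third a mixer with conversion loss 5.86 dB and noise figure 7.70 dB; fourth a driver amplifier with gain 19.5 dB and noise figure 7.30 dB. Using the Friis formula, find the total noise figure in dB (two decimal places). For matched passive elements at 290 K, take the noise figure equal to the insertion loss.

3.32 dB

Convert to linear (a loss of L dB is a gain of −L dB): F_i = 10^(NF_i/10), G_i = 10^(G_i,dB/10)
  Stage 1: F_1 = 10^(1.27/10) = 1.340, G_1 = 10^(−1.27/10) = 0.7464
  Stage 2: F_2 = 10^(0.643/10) = 1.160, G_2 = 10^(16.9/10) = 48.98
  Stage 3: F_3 = 10^(7.70/10) = 5.888, G_3 = 10^(−5.86/10) = 0.2594
  Stage 4: F_4 = 10^(7.30/10) = 5.370, G_4 = 10^(19.5/10) = 89.13
Friis cascade:
  F = 1.340 + (1.160 − 1)/0.7464 + (5.888 − 1)/36.56 + (5.370 − 1)/9.484 = 2.148
NF = 10 log₁₀(2.148) = 3.32 dB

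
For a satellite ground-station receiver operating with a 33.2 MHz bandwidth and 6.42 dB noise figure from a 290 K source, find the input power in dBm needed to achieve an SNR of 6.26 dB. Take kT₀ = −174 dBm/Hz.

−86.1 dBm

Sensitivity = −174 + 10 log₁₀(B) + NF + SNR_min
= −174 + 75.21 + 6.42 + 6.26
= −86.11 dBm → −86.1 dBm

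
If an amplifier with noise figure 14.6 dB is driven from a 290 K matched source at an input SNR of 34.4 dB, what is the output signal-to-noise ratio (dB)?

19.8 dB

By definition F = SNR_in/SNR_out, so in dB: SNR_out = SNR_in − NF
SNR_out = 34.4 − 14.6 = 19.8 dB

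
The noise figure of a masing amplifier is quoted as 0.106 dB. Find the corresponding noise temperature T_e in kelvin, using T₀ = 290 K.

7.17 K

F = 10^(0.106/10) = 1.02471
T_e = (F − 1)·T₀ = (1.02471 − 1) × 290 = 7.17 K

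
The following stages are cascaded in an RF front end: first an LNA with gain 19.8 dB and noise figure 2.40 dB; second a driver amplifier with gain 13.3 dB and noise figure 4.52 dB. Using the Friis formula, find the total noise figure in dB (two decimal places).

Convert to linear (a loss of L dB is a gain of −L dB): F_i = 10^(NF_i/10), G_i = 10^(G_i,dB/10)
  Stage 1: F_1 = 10^(2.40/10) = 1.738, G_1 = 10^(19.8/10) = 95.50
  Stage 2: F_2 = 10^(4.52/10) = 2.831, G_2 = 10^(13.3/10) = 21.38
Friis cascade:
  F = 1.738 + (2.831 − 1)/95.50 = 1.757
NF = 10 log₁₀(1.757) = 2.45 dB

2.45 dB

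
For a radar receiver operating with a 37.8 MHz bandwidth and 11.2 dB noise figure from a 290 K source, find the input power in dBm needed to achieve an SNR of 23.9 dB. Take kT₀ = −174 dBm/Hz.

Sensitivity = −174 + 10 log₁₀(B) + NF + SNR_min
= −174 + 75.77 + 11.2 + 23.9
= −63.13 dBm → −63.1 dBm

−63.1 dBm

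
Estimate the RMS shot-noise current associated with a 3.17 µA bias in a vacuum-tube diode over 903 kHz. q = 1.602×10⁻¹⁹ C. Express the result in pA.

958 pA

I_n = √(2qI·B)
2qI·B = 2 × 1.602×10⁻¹⁹ × 3.17×10⁻⁶ × 9.03×10⁵ = 9.17×10⁻¹⁹ A²
I_n = √(9.17×10⁻¹⁹) = 9.58×10⁻¹⁰ A = 958 pA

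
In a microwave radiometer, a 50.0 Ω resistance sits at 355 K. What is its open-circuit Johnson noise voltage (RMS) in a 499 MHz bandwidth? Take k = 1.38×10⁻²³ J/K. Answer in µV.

V_n = √(4kTRB)
4kTRB = 4 × 1.38×10⁻²³ × 355 × 5.00×10¹ × 4.99×10⁸ = 4.89×10⁻¹⁰ V²
V_n = √(4.89×10⁻¹⁰) = 2.21×10⁻⁵ V = 22.1 µV

22.1 µV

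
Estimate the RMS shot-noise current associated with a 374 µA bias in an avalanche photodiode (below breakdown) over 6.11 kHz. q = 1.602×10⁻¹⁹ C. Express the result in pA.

I_n = √(2qI·B)
2qI·B = 2 × 1.602×10⁻¹⁹ × 3.74×10⁻⁴ × 6.11×10³ = 7.32×10⁻¹⁹ A²
I_n = √(7.32×10⁻¹⁹) = 8.56×10⁻¹⁰ A = 856 pA

856 pA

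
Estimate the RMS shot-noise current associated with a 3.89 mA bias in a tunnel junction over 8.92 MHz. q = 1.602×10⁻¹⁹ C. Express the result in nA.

105 nA

I_n = √(2qI·B)
2qI·B = 2 × 1.602×10⁻¹⁹ × 3.89×10⁻³ × 8.92×10⁶ = 1.11×10⁻¹⁴ A²
I_n = √(1.11×10⁻¹⁴) = 1.05×10⁻⁷ A = 105 nA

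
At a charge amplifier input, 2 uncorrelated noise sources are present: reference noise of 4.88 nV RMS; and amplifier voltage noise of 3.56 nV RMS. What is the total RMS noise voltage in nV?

6.04 nV

Uncorrelated sources add in power (mean-square): V_tot = √(ΣV_i²)
V_tot = √[(4.88×10⁻⁹)² + (3.56×10⁻⁹)²] = 6.04×10⁻⁹ V = 6.04 nV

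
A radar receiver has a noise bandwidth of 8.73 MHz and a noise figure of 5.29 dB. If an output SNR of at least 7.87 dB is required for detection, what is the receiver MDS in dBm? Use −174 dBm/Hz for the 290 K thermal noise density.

Sensitivity = −174 + 10 log₁₀(B) + NF + SNR_min
= −174 + 69.41 + 5.29 + 7.87
= −91.43 dBm → −91.4 dBm

−91.4 dBm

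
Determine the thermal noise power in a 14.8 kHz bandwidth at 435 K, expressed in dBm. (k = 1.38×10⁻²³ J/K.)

P_n = kTB = 1.38×10⁻²³ × 435 × 1.48×10⁴ = 8.88×10⁻¹⁷ W
In dBm: 10 log₁₀(8.88×10⁻¹⁷ / 10⁻³) = −130.5 dBm

−130.5 dBm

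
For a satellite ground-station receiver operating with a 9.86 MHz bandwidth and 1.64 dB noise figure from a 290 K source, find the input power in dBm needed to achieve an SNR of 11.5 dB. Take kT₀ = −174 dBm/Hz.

−90.9 dBm

Sensitivity = −174 + 10 log₁₀(B) + NF + SNR_min
= −174 + 69.94 + 1.64 + 11.5
= −90.92 dBm → −90.9 dBm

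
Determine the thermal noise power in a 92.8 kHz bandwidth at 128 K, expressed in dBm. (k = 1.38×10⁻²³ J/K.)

P_n = kTB = 1.38×10⁻²³ × 128 × 9.28×10⁴ = 1.64×10⁻¹⁶ W
In dBm: 10 log₁₀(1.64×10⁻¹⁶ / 10⁻³) = −127.9 dBm

−127.9 dBm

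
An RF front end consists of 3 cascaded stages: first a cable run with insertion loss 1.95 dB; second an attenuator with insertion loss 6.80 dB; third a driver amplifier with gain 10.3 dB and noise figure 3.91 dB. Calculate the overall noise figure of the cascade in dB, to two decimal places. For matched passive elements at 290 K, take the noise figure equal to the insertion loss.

12.66 dB

Convert to linear (a loss of L dB is a gain of −L dB): F_i = 10^(NF_i/10), G_i = 10^(G_i,dB/10)
  Stage 1: F_1 = 10^(1.95/10) = 1.567, G_1 = 10^(−1.95/10) = 0.6383
  Stage 2: F_2 = 10^(6.80/10) = 4.786, G_2 = 10^(−6.80/10) = 0.2089
  Stage 3: F_3 = 10^(3.91/10) = 2.460, G_3 = 10^(10.3/10) = 10.72
Friis cascade:
  F = 1.567 + (4.786 − 1)/0.6383 + (2.460 − 1)/0.1334 = 18.45
NF = 10 log₁₀(18.45) = 12.66 dB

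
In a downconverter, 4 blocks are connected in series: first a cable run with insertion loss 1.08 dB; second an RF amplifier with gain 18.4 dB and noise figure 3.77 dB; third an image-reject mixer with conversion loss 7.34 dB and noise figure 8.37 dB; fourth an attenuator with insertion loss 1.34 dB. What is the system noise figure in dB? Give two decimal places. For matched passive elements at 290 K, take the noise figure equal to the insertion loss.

Convert to linear (a loss of L dB is a gain of −L dB): F_i = 10^(NF_i/10), G_i = 10^(G_i,dB/10)
  Stage 1: F_1 = 10^(1.08/10) = 1.282, G_1 = 10^(−1.08/10) = 0.7798
  Stage 2: F_2 = 10^(3.77/10) = 2.382, G_2 = 10^(18.4/10) = 69.18
  Stage 3: F_3 = 10^(8.37/10) = 6.871, G_3 = 10^(−7.34/10) = 0.1845
  Stage 4: F_4 = 10^(1.34/10) = 1.361, G_4 = 10^(−1.34/10) = 0.7345
Friis cascade:
  F = 1.282 + (2.382 − 1)/0.7798 + (6.871 − 1)/53.95 + (1.361 − 1)/9.954 = 3.200
NF = 10 log₁₀(3.200) = 5.05 dB

5.05 dB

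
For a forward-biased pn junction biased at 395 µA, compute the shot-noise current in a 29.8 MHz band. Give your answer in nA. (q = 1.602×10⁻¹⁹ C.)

I_n = √(2qI·B)
2qI·B = 2 × 1.602×10⁻¹⁹ × 3.95×10⁻⁴ × 2.98×10⁷ = 3.77×10⁻¹⁵ A²
I_n = √(3.77×10⁻¹⁵) = 6.14×10⁻⁸ A = 61.4 nA

61.4 nA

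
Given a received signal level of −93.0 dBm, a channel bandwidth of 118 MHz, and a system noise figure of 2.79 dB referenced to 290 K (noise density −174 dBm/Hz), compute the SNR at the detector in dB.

Noise floor: N = −174 + 10 log₁₀(B) + NF
10 log₁₀(1.18×10⁸) = 80.72 dB
N = −174 + 80.72 + 2.79 = −90.49 dBm
SNR = P_sig − N = −93.0 − (−90.49) = −2.51 dB → −2.5 dB

−2.5 dB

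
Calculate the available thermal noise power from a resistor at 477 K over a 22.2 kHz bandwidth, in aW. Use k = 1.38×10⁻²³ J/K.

P_n = kTB = 1.38×10⁻²³ × 477 × 2.22×10⁴ = 1.46×10⁻¹⁶ W = 146 aW

146 aW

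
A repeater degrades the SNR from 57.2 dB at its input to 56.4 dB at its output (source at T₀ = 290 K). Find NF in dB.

NF (dB) = SNR_in(dB) − SNR_out(dB) when the source is at T₀
NF = 57.2 − 56.4 = 0.8 dB

0.8 dB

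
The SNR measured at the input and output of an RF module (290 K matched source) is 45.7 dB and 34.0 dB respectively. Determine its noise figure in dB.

11.7 dB

NF (dB) = SNR_in(dB) − SNR_out(dB) when the source is at T₀
NF = 45.7 − 34.0 = 11.7 dB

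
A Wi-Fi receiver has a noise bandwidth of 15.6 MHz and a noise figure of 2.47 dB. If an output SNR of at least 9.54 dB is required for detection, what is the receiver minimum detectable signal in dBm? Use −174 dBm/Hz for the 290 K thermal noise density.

Sensitivity = −174 + 10 log₁₀(B) + NF + SNR_min
= −174 + 71.93 + 2.47 + 9.54
= −90.06 dBm → −90.1 dBm

−90.1 dBm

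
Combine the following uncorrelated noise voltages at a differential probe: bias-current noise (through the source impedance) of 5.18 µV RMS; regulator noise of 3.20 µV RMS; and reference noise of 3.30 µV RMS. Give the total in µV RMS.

Uncorrelated sources add in power (mean-square): V_tot = √(ΣV_i²)
V_tot = √[(5.18×10⁻⁶)² + (3.20×10⁻⁶)² + (3.30×10⁻⁶)²] = 6.93×10⁻⁶ V = 6.93 µV

6.93 µV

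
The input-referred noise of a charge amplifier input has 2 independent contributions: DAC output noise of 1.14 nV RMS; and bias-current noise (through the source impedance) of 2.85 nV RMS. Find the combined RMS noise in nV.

Uncorrelated sources add in power (mean-square): V_tot = √(ΣV_i²)
V_tot = √[(1.14×10⁻⁹)² + (2.85×10⁻⁹)²] = 3.07×10⁻⁹ V = 3.07 nV

3.07 nV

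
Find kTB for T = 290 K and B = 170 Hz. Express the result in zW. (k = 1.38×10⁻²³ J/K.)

680 zW

P_n = kTB = 1.38×10⁻²³ × 290 × 1.70×10² = 6.80×10⁻¹⁹ W = 680 zW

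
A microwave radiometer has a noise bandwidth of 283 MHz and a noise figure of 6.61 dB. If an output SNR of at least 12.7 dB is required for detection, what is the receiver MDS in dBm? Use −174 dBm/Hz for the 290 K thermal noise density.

−70.2 dBm

Sensitivity = −174 + 10 log₁₀(B) + NF + SNR_min
= −174 + 84.52 + 6.61 + 12.7
= −70.17 dBm → −70.2 dBm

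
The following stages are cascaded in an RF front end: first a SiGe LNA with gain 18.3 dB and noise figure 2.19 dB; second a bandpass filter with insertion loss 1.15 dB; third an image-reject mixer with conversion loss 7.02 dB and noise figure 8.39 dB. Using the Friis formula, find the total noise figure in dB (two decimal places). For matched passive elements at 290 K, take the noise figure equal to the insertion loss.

Convert to linear (a loss of L dB is a gain of −L dB): F_i = 10^(NF_i/10), G_i = 10^(G_i,dB/10)
  Stage 1: F_1 = 10^(2.19/10) = 1.656, G_1 = 10^(18.3/10) = 67.61
  Stage 2: F_2 = 10^(1.15/10) = 1.303, G_2 = 10^(−1.15/10) = 0.7674
  Stage 3: F_3 = 10^(8.39/10) = 6.902, G_3 = 10^(−7.02/10) = 0.1986
Friis cascade:
  F = 1.656 + (1.303 − 1)/67.61 + (6.902 − 1)/51.88 = 1.774
NF = 10 log₁₀(1.774) = 2.49 dB

2.49 dB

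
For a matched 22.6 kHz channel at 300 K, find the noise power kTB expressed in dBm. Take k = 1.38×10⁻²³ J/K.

−130.3 dBm

P_n = kTB = 1.38×10⁻²³ × 300 × 2.26×10⁴ = 9.36×10⁻¹⁷ W
In dBm: 10 log₁₀(9.36×10⁻¹⁷ / 10⁻³) = −130.3 dBm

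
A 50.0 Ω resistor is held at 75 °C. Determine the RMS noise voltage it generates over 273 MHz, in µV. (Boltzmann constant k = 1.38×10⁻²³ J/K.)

T = 75 °C + 273.15 = 348.15 K
V_n = √(4kTRB)
4kTRB = 4 × 1.38×10⁻²³ × 348.15 × 5.00×10¹ × 2.73×10⁸ = 2.62×10⁻¹⁰ V²
V_n = √(2.62×10⁻¹⁰) = 1.62×10⁻⁵ V = 16.2 µV

16.2 µV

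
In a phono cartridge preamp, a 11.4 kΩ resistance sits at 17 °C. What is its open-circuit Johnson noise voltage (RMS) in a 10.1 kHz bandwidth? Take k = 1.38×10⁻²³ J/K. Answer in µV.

1.36 µV

T = 17 °C + 273.15 = 290.15 K
V_n = √(4kTRB)
4kTRB = 4 × 1.38×10⁻²³ × 290.15 × 1.14×10⁴ × 1.01×10⁴ = 1.84×10⁻¹² V²
V_n = √(1.84×10⁻¹²) = 1.36×10⁻⁶ V = 1.36 µV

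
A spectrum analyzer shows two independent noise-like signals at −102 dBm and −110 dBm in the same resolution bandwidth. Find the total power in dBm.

Convert to linear, add, convert back:
P₁ = 6.31×10⁻¹⁴ W, P₂ = 1.00×10⁻¹⁴ W
P_tot = 7.31×10⁻¹⁴ W → 10 log₁₀(P_tot / 10⁻³) = −101.4 dBm

−101.4 dBm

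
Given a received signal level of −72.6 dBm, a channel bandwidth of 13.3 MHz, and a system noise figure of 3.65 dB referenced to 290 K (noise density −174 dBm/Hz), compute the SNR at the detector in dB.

26.5 dB

Noise floor: N = −174 + 10 log₁₀(B) + NF
10 log₁₀(1.33×10⁷) = 71.24 dB
N = −174 + 71.24 + 3.65 = −99.11 dBm
SNR = P_sig − N = −72.6 − (−99.11) = 26.51 dB → 26.5 dB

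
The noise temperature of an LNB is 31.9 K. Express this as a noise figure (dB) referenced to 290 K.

F = 1 + T_e/T₀ = 1 + 31.9/290 = 1.11
NF = 10 log₁₀(1.11) = 0.453 dB

0.453 dB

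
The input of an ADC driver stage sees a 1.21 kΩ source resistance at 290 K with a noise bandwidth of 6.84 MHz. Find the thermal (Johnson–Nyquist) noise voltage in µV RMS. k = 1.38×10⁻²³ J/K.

V_n = √(4kTRB)
4kTRB = 4 × 1.38×10⁻²³ × 290 × 1.21×10³ × 6.84×10⁶ = 1.32×10⁻¹⁰ V²
V_n = √(1.32×10⁻¹⁰) = 1.15×10⁻⁵ V = 11.5 µV

11.5 µV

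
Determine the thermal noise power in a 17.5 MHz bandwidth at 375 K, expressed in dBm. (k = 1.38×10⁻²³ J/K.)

−100.4 dBm

P_n = kTB = 1.38×10⁻²³ × 375 × 1.75×10⁷ = 9.06×10⁻¹⁴ W
In dBm: 10 log₁₀(9.06×10⁻¹⁴ / 10⁻³) = −100.4 dBm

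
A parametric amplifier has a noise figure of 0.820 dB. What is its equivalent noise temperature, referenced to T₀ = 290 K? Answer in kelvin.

F = 10^(0.820/10) = 1.20781
T_e = (F − 1)·T₀ = (1.20781 − 1) × 290 = 60.3 K

60.3 K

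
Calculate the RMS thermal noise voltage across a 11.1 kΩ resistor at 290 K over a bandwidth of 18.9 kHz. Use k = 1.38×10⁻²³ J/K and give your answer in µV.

1.83 µV

V_n = √(4kTRB)
4kTRB = 4 × 1.38×10⁻²³ × 290 × 1.11×10⁴ × 1.89×10⁴ = 3.36×10⁻¹² V²
V_n = √(3.36×10⁻¹²) = 1.83×10⁻⁶ V = 1.83 µV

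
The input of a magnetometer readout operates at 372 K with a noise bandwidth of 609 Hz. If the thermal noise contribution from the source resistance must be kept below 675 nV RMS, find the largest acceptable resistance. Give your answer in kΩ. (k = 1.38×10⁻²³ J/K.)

36.4 kΩ

Johnson–Nyquist: V_n = √(4kTRB) ⇒ R = V_n² / (4kTB)
4kTB = 4 × 1.38×10⁻²³ × 372 × 6.09×10² = 1.25×10⁻¹⁷
R = (6.75×10⁻⁷)² / 1.25×10⁻¹⁷ = 3.64×10⁴ Ω = 36.4 kΩ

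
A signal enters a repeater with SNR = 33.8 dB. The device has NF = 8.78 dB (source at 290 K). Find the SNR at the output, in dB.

By definition F = SNR_in/SNR_out, so in dB: SNR_out = SNR_in − NF
SNR_out = 33.8 − 8.78 = 25.02 dB

25.02 dB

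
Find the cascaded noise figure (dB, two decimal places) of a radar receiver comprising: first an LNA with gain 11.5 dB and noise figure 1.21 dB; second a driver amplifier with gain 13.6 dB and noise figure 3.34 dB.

Convert to linear (a loss of L dB is a gain of −L dB): F_i = 10^(NF_i/10), G_i = 10^(G_i,dB/10)
  Stage 1: F_1 = 10^(1.21/10) = 1.321, G_1 = 10^(11.5/10) = 14.13
  Stage 2: F_2 = 10^(3.34/10) = 2.158, G_2 = 10^(13.6/10) = 22.91
Friis cascade:
  F = 1.321 + (2.158 − 1)/14.13 = 1.403
NF = 10 log₁₀(1.403) = 1.47 dB

1.47 dB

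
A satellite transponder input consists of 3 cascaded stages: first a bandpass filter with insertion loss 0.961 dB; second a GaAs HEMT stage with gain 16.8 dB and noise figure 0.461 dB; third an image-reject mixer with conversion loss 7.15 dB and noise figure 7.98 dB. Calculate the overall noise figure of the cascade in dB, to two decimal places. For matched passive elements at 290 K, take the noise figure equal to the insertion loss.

Convert to linear (a loss of L dB is a gain of −L dB): F_i = 10^(NF_i/10), G_i = 10^(G_i,dB/10)
  Stage 1: F_1 = 10^(0.961/10) = 1.248, G_1 = 10^(−0.961/10) = 0.8015
  Stage 2: F_2 = 10^(0.461/10) = 1.112, G_2 = 10^(16.8/10) = 47.86
  Stage 3: F_3 = 10^(7.98/10) = 6.281, G_3 = 10^(−7.15/10) = 0.1928
Friis cascade:
  F = 1.248 + (1.112 − 1)/0.8015 + (6.281 − 1)/38.36 = 1.525
NF = 10 log₁₀(1.525) = 1.83 dB

1.83 dB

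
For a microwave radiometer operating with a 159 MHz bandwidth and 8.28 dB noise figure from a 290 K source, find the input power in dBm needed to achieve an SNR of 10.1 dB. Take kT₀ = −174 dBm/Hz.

−73.6 dBm

Sensitivity = −174 + 10 log₁₀(B) + NF + SNR_min
= −174 + 82.01 + 8.28 + 10.1
= −73.61 dBm → −73.6 dBm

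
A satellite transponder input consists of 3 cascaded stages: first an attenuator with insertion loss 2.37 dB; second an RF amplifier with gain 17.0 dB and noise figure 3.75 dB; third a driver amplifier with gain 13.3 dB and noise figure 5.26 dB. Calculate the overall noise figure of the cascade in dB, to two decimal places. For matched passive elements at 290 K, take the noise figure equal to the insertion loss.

Convert to linear (a loss of L dB is a gain of −L dB): F_i = 10^(NF_i/10), G_i = 10^(G_i,dB/10)
  Stage 1: F_1 = 10^(2.37/10) = 1.726, G_1 = 10^(−2.37/10) = 0.5794
  Stage 2: F_2 = 10^(3.75/10) = 2.371, G_2 = 10^(17.0/10) = 50.12
  Stage 3: F_3 = 10^(5.26/10) = 3.357, G_3 = 10^(13.3/10) = 21.38
Friis cascade:
  F = 1.726 + (2.371 − 1)/0.5794 + (3.357 − 1)/29.04 = 4.174
NF = 10 log₁₀(4.174) = 6.21 dB

6.21 dB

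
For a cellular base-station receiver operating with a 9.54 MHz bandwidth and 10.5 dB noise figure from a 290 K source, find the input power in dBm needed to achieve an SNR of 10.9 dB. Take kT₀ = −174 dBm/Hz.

Sensitivity = −174 + 10 log₁₀(B) + NF + SNR_min
= −174 + 69.8 + 10.5 + 10.9
= −82.8 dBm → −82.8 dBm

−82.8 dBm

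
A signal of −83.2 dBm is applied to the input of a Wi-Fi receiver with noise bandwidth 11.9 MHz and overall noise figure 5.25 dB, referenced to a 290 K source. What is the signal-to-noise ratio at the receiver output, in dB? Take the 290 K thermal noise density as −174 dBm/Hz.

Noise floor: N = −174 + 10 log₁₀(B) + NF
10 log₁₀(1.19×10⁷) = 70.76 dB
N = −174 + 70.76 + 5.25 = −97.99 dBm
SNR = P_sig − N = −83.2 − (−97.99) = 14.79 dB → 14.8 dB

14.8 dB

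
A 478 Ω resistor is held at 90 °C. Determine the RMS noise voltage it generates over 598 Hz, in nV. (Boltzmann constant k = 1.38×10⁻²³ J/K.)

T = 90 °C + 273.15 = 363.15 K
V_n = √(4kTRB)
4kTRB = 4 × 1.38×10⁻²³ × 363.15 × 4.78×10² × 5.98×10² = 5.73×10⁻¹⁵ V²
V_n = √(5.73×10⁻¹⁵) = 7.57×10⁻⁸ V = 75.7 nV

75.7 nV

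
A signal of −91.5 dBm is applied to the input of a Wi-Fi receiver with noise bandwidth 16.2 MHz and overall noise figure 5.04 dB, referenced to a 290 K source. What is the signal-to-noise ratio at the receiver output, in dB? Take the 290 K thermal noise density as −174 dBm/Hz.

5.4 dB

Noise floor: N = −174 + 10 log₁₀(B) + NF
10 log₁₀(1.62×10⁷) = 72.1 dB
N = −174 + 72.1 + 5.04 = −96.86 dBm
SNR = P_sig − N = −91.5 − (−96.86) = 5.36 dB → 5.4 dB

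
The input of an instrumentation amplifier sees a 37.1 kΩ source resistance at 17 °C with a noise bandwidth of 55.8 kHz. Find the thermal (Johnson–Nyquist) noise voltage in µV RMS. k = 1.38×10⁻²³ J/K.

5.76 µV

T = 17 °C + 273.15 = 290.15 K
V_n = √(4kTRB)
4kTRB = 4 × 1.38×10⁻²³ × 290.15 × 3.71×10⁴ × 5.58×10⁴ = 3.32×10⁻¹¹ V²
V_n = √(3.32×10⁻¹¹) = 5.76×10⁻⁶ V = 5.76 µV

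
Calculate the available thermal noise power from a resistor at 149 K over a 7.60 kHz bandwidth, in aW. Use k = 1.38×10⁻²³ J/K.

15.6 aW

P_n = kTB = 1.38×10⁻²³ × 149 × 7.60×10³ = 1.56×10⁻¹⁷ W = 15.6 aW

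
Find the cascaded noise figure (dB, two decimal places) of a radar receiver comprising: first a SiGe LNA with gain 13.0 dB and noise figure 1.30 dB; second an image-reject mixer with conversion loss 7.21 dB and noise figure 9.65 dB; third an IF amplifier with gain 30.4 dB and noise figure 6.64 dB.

Convert to linear (a loss of L dB is a gain of −L dB): F_i = 10^(NF_i/10), G_i = 10^(G_i,dB/10)
  Stage 1: F_1 = 10^(1.30/10) = 1.349, G_1 = 10^(13.0/10) = 19.95
  Stage 2: F_2 = 10^(9.65/10) = 9.226, G_2 = 10^(−7.21/10) = 0.1901
  Stage 3: F_3 = 10^(6.64/10) = 4.613, G_3 = 10^(30.4/10) = 1096
Friis cascade:
  F = 1.349 + (9.226 − 1)/19.95 + (4.613 − 1)/3.793 = 2.714
NF = 10 log₁₀(2.714) = 4.34 dB

4.34 dB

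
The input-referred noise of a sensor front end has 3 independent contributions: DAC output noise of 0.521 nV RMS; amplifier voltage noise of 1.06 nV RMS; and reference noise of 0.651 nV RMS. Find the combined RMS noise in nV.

1.35 nV

Uncorrelated sources add in power (mean-square): V_tot = √(ΣV_i²)
V_tot = √[(5.21×10⁻¹⁰)² + (1.06×10⁻⁹)² + (6.51×10⁻¹⁰)²] = 1.35×10⁻⁹ V = 1.35 nV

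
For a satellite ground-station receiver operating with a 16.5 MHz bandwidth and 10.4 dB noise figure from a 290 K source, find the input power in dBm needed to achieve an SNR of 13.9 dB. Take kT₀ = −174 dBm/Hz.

−77.5 dBm

Sensitivity = −174 + 10 log₁₀(B) + NF + SNR_min
= −174 + 72.17 + 10.4 + 13.9
= −77.53 dBm → −77.5 dBm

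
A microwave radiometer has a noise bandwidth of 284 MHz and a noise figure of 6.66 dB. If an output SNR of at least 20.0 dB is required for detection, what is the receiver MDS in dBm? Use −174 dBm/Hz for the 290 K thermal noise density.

Sensitivity = −174 + 10 log₁₀(B) + NF + SNR_min
= −174 + 84.53 + 6.66 + 20.0
= −62.81 dBm → −62.8 dBm

−62.8 dBm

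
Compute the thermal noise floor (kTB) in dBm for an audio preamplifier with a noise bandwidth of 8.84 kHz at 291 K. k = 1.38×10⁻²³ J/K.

P_n = kTB = 1.38×10⁻²³ × 291 × 8.84×10³ = 3.55×10⁻¹⁷ W
In dBm: 10 log₁₀(3.55×10⁻¹⁷ / 10⁻³) = −134.5 dBm

−134.5 dBm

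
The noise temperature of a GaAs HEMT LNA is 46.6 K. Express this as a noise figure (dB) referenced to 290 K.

0.647 dB

F = 1 + T_e/T₀ = 1 + 46.6/290 = 1.16069
NF = 10 log₁₀(1.16069) = 0.647 dB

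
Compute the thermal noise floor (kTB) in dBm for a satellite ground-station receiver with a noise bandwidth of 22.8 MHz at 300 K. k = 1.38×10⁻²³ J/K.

−100.3 dBm

P_n = kTB = 1.38×10⁻²³ × 300 × 2.28×10⁷ = 9.44×10⁻¹⁴ W
In dBm: 10 log₁₀(9.44×10⁻¹⁴ / 10⁻³) = −100.3 dBm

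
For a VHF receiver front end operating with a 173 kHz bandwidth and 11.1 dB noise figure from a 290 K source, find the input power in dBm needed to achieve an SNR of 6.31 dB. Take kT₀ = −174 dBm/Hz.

Sensitivity = −174 + 10 log₁₀(B) + NF + SNR_min
= −174 + 52.38 + 11.1 + 6.31
= −104.21 dBm → −104.2 dBm

−104.2 dBm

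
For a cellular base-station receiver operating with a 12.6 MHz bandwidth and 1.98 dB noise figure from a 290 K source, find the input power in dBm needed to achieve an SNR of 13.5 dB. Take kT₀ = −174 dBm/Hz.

Sensitivity = −174 + 10 log₁₀(B) + NF + SNR_min
= −174 + 71 + 1.98 + 13.5
= −87.52 dBm → −87.5 dBm

−87.5 dBm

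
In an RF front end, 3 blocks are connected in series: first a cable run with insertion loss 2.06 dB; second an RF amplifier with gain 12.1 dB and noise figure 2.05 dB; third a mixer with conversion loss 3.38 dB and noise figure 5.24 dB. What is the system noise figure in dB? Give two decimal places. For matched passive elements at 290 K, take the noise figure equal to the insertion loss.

Convert to linear (a loss of L dB is a gain of −L dB): F_i = 10^(NF_i/10), G_i = 10^(G_i,dB/10)
  Stage 1: F_1 = 10^(2.06/10) = 1.607, G_1 = 10^(−2.06/10) = 0.6223
  Stage 2: F_2 = 10^(2.05/10) = 1.603, G_2 = 10^(12.1/10) = 16.22
  Stage 3: F_3 = 10^(5.24/10) = 3.342, G_3 = 10^(−3.38/10) = 0.4592
Friis cascade:
  F = 1.607 + (1.603 − 1)/0.6223 + (3.342 − 1)/10.09 = 2.808
NF = 10 log₁₀(2.808) = 4.48 dB

4.48 dB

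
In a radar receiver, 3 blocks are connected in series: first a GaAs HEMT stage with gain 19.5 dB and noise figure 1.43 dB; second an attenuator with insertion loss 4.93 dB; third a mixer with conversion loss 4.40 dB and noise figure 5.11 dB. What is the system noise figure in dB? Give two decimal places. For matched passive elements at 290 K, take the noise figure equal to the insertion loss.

1.74 dB

Convert to linear (a loss of L dB is a gain of −L dB): F_i = 10^(NF_i/10), G_i = 10^(G_i,dB/10)
  Stage 1: F_1 = 10^(1.43/10) = 1.390, G_1 = 10^(19.5/10) = 89.13
  Stage 2: F_2 = 10^(4.93/10) = 3.112, G_2 = 10^(−4.93/10) = 0.3214
  Stage 3: F_3 = 10^(5.11/10) = 3.243, G_3 = 10^(−4.40/10) = 0.3631
Friis cascade:
  F = 1.390 + (3.112 − 1)/89.13 + (3.243 − 1)/28.64 = 1.492
NF = 10 log₁₀(1.492) = 1.74 dB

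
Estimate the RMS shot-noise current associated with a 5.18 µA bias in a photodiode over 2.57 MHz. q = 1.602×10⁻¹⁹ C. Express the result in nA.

2.07 nA

I_n = √(2qI·B)
2qI·B = 2 × 1.602×10⁻¹⁹ × 5.18×10⁻⁶ × 2.57×10⁶ = 4.27×10⁻¹⁸ A²
I_n = √(4.27×10⁻¹⁸) = 2.07×10⁻⁹ A = 2.07 nA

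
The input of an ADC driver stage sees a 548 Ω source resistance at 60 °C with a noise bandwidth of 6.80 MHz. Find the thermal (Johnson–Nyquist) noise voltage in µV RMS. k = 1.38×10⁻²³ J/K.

T = 60 °C + 273.15 = 333.15 K
V_n = √(4kTRB)
4kTRB = 4 × 1.38×10⁻²³ × 333.15 × 5.48×10² × 6.80×10⁶ = 6.85×10⁻¹¹ V²
V_n = √(6.85×10⁻¹¹) = 8.28×10⁻⁶ V = 8.28 µV

8.28 µV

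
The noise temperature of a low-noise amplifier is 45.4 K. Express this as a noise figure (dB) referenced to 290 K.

0.632 dB

F = 1 + T_e/T₀ = 1 + 45.4/290 = 1.15655
NF = 10 log₁₀(1.15655) = 0.632 dB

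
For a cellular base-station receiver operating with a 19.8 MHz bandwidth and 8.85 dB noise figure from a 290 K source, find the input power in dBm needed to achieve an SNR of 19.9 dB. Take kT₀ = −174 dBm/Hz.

−72.3 dBm

Sensitivity = −174 + 10 log₁₀(B) + NF + SNR_min
= −174 + 72.97 + 8.85 + 19.9
= −72.28 dBm → −72.3 dBm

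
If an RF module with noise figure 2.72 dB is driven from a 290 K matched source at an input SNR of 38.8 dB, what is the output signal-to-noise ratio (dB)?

36.08 dB

By definition F = SNR_in/SNR_out, so in dB: SNR_out = SNR_in − NF
SNR_out = 38.8 − 2.72 = 36.08 dB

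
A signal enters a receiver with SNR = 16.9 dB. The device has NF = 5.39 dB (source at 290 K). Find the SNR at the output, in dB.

11.51 dB

By definition F = SNR_in/SNR_out, so in dB: SNR_out = SNR_in − NF
SNR_out = 16.9 − 5.39 = 11.51 dB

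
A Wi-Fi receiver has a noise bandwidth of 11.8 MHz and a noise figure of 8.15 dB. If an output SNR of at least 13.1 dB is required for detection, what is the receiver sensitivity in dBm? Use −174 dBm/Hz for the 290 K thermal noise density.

−82.0 dBm

Sensitivity = −174 + 10 log₁₀(B) + NF + SNR_min
= −174 + 70.72 + 8.15 + 13.1
= −82.03 dBm → −82.0 dBm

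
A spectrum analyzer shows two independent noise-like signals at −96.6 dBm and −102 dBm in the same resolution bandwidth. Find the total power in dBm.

Convert to linear, add, convert back:
P₁ = 2.19×10⁻¹³ W, P₂ = 6.31×10⁻¹⁴ W
P_tot = 2.82×10⁻¹³ W → 10 log₁₀(P_tot / 10⁻³) = −95.5 dBm

−95.5 dBm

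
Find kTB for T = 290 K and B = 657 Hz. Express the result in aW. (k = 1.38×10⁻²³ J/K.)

2.63 aW

P_n = kTB = 1.38×10⁻²³ × 290 × 6.57×10² = 2.63×10⁻¹⁸ W = 2.63 aW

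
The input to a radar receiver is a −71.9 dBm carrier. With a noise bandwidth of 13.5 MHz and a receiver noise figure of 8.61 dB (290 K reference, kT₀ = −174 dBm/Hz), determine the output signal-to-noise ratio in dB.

22.2 dB

Noise floor: N = −174 + 10 log₁₀(B) + NF
10 log₁₀(1.35×10⁷) = 71.3 dB
N = −174 + 71.3 + 8.61 = −94.09 dBm
SNR = P_sig − N = −71.9 − (−94.09) = 22.19 dB → 22.2 dB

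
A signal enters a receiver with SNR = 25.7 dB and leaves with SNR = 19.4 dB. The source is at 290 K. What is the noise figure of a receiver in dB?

6.3 dB

NF (dB) = SNR_in(dB) − SNR_out(dB) when the source is at T₀
NF = 25.7 − 19.4 = 6.3 dB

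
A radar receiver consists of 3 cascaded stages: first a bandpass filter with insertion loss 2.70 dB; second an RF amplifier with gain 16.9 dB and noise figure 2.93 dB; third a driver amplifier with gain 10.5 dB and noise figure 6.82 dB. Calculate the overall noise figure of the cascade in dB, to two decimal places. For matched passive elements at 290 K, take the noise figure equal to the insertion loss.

5.80 dB

Convert to linear (a loss of L dB is a gain of −L dB): F_i = 10^(NF_i/10), G_i = 10^(G_i,dB/10)
  Stage 1: F_1 = 10^(2.70/10) = 1.862, G_1 = 10^(−2.70/10) = 0.5370
  Stage 2: F_2 = 10^(2.93/10) = 1.963, G_2 = 10^(16.9/10) = 48.98
  Stage 3: F_3 = 10^(6.82/10) = 4.808, G_3 = 10^(10.5/10) = 11.22
Friis cascade:
  F = 1.862 + (1.963 − 1)/0.5370 + (4.808 − 1)/26.30 = 3.801
NF = 10 log₁₀(3.801) = 5.80 dB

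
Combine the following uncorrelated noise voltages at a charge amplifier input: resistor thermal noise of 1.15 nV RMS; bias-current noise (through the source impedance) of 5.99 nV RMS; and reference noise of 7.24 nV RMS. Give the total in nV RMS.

9.47 nV

Uncorrelated sources add in power (mean-square): V_tot = √(ΣV_i²)
V_tot = √[(1.15×10⁻⁹)² + (5.99×10⁻⁹)² + (7.24×10⁻⁹)²] = 9.47×10⁻⁹ V = 9.47 nV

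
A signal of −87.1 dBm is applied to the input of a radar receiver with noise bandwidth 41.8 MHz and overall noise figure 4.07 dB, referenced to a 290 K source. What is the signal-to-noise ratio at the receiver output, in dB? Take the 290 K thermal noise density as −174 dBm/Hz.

Noise floor: N = −174 + 10 log₁₀(B) + NF
10 log₁₀(4.18×10⁷) = 76.21 dB
N = −174 + 76.21 + 4.07 = −93.72 dBm
SNR = P_sig − N = −87.1 − (−93.72) = 6.62 dB → 6.6 dB

6.6 dB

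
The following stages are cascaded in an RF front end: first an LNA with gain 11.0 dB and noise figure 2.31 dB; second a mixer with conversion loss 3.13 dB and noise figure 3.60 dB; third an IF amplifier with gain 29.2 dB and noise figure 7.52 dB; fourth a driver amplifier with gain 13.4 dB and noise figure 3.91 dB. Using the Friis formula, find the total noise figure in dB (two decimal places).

Convert to linear (a loss of L dB is a gain of −L dB): F_i = 10^(NF_i/10), G_i = 10^(G_i,dB/10)
  Stage 1: F_1 = 10^(2.31/10) = 1.702, G_1 = 10^(11.0/10) = 12.59
  Stage 2: F_2 = 10^(3.60/10) = 2.291, G_2 = 10^(−3.13/10) = 0.4864
  Stage 3: F_3 = 10^(7.52/10) = 5.649, G_3 = 10^(29.2/10) = 831.8
  Stage 4: F_4 = 10^(3.91/10) = 2.460, G_4 = 10^(13.4/10) = 21.88
Friis cascade:
  F = 1.702 + (2.291 − 1)/12.59 + (5.649 − 1)/6.124 + (2.460 − 1)/5093 = 2.564
NF = 10 log₁₀(2.564) = 4.09 dB

4.09 dB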